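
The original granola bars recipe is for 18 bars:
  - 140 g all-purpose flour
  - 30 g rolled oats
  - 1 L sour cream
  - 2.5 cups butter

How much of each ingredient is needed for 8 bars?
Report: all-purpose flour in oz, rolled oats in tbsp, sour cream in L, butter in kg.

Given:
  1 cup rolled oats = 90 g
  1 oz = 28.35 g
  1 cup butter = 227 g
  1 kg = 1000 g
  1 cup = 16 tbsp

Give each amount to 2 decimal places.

all-purpose flour: 2.19 oz; rolled oats: 2.37 tbsp; sour cream: 0.44 L; butter: 0.25 kg

Scaling factor: 8/18 = 4/9.
all-purpose flour: 140 g × 4/9 ÷ 28.35 g/oz ≈ 2.19 oz
rolled oats: 30 g × 4/9 ÷ 90 g/cup × 16 tbsp/cup ≈ 2.37 tbsp
sour cream: 1 L × 4/9 ≈ 0.44 L
butter: 2.5 cup × 4/9 × 227 g/cup ÷ 1000 g/kg ≈ 0.25 kg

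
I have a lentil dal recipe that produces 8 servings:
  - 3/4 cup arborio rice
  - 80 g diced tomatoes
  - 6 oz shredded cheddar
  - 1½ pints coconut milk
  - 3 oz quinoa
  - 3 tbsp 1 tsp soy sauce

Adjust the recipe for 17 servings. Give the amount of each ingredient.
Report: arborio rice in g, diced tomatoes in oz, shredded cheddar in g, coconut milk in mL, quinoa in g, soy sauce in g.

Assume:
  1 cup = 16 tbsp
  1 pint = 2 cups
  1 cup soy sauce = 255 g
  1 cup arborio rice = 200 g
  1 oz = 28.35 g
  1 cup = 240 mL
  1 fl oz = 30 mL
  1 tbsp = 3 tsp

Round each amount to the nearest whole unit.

arborio rice: 319 g; diced tomatoes: 6 oz; shredded cheddar: 361 g; coconut milk: 1530 mL; quinoa: 181 g; soy sauce: 113 g

Scaling factor: 17/8 = 2.125.
arborio rice: 0.75 cup × 17/8 × 200 g/cup ≈ 319 g
diced tomatoes: 80 g × 17/8 ÷ 28.35 g/oz ≈ 6 oz
shredded cheddar: 6 oz × 17/8 × 28.35 g/oz ≈ 361 g
coconut milk: 1.5 pint × 17/8 × 2 cup/pint × 240 mL/cup = 1530 mL
quinoa: 3 oz × 17/8 × 28.35 g/oz ≈ 181 g
soy sauce: (3 tbsp + 1 tsp = 10/3 tbsp) × 17/8 ÷ 16 tbsp/cup × 255 g/cup ≈ 113 g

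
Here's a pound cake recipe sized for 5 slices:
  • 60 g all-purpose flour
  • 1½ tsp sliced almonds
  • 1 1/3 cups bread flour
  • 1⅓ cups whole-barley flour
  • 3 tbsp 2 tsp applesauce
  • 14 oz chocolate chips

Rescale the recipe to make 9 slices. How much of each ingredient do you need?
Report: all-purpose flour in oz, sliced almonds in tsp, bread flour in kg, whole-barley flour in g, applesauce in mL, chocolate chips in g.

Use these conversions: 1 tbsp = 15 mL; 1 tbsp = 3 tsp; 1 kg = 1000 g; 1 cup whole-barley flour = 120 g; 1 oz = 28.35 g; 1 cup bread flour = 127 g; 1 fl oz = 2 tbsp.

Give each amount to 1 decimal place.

all-purpose flour: 3.8 oz; sliced almonds: 2.7 tsp; bread flour: 0.3 kg; whole-barley flour: 288.0 g; applesauce: 99.0 mL; chocolate chips: 714.4 g

Scaling factor: 9/5 = 1.8.
all-purpose flour: 60 g × 9/5 ÷ 28.35 g/oz ≈ 3.8 oz
sliced almonds: 1.5 tsp × 9/5 = 2.7 tsp
bread flour: 4/3 cup × 9/5 × 127 g/cup ÷ 1000 g/kg ≈ 0.3 kg
whole-barley flour: 4/3 cup × 9/5 × 120 g/cup = 288.0 g
applesauce: (3 tbsp + 2 tsp = 11/3 tbsp) × 9/5 × 15 mL/tbsp = 99.0 mL
chocolate chips: 14 oz × 9/5 × 28.35 g/oz ≈ 714.4 g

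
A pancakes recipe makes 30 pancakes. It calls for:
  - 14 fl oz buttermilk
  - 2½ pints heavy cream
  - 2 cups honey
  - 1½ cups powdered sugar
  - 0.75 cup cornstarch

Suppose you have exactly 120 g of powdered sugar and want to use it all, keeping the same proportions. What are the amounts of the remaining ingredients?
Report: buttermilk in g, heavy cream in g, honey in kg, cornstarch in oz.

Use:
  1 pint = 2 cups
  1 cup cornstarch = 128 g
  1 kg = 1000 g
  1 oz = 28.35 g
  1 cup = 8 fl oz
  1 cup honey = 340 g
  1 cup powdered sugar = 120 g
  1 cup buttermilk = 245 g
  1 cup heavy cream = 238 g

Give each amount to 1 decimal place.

buttermilk: 285.8 g; heavy cream: 793.3 g; honey: 0.5 kg; cornstarch: 2.3 oz

The original recipe has 180 g of powdered sugar, so the scaling factor is 120 ÷ 180 = 2/3.
buttermilk: 14 fl oz × 2/3 ÷ 8 fl oz/cup × 245 g/cup ≈ 285.8 g
heavy cream: 2.5 pint × 2/3 × 2 cup/pint × 238 g/cup ≈ 793.3 g
honey: 2 cup × 2/3 × 340 g/cup ÷ 1000 g/kg ≈ 0.5 kg
cornstarch: 0.75 cup × 2/3 × 128 g/cup ÷ 28.35 g/oz ≈ 2.3 oz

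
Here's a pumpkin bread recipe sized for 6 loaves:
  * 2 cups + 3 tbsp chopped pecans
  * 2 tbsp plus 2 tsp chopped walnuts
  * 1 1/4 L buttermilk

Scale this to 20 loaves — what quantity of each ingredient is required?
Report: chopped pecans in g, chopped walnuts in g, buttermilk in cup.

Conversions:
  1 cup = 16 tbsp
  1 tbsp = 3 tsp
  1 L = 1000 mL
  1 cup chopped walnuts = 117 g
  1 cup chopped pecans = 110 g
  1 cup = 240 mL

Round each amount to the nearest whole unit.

Scaling factor: 20/6 = 10/3.
chopped pecans: (2 cup + 3 tbsp = 2.1875 cup) × 10/3 × 110 g/cup ≈ 802 g
chopped walnuts: (2 tbsp + 2 tsp = 8/3 tbsp) × 10/3 ÷ 16 tbsp/cup × 117 g/cup = 65 g
buttermilk: 1.25 L × 10/3 × 1000 mL/L ÷ 240 mL/cup ≈ 17 cup

chopped pecans: 802 g; chopped walnuts: 65 g; buttermilk: 17 cup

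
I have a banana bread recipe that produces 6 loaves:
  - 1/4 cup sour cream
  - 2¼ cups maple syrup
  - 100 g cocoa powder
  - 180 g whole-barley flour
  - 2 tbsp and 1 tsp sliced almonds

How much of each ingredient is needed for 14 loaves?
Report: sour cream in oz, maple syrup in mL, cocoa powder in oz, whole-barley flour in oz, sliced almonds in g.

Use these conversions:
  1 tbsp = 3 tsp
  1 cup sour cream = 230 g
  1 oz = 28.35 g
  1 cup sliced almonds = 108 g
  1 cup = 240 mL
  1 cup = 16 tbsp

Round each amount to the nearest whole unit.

sour cream: 5 oz; maple syrup: 1260 mL; cocoa powder: 8 oz; whole-barley flour: 15 oz; sliced almonds: 37 g

Scaling factor: 14/6 = 7/3.
sour cream: 0.25 cup × 7/3 × 230 g/cup ÷ 28.35 g/oz ≈ 5 oz
maple syrup: 2.25 cup × 7/3 × 240 mL/cup = 1260 mL
cocoa powder: 100 g × 7/3 ÷ 28.35 g/oz ≈ 8 oz
whole-barley flour: 180 g × 7/3 ÷ 28.35 g/oz ≈ 15 oz
sliced almonds: (2 tbsp + 1 tsp = 7/3 tbsp) × 7/3 ÷ 16 tbsp/cup × 108 g/cup ≈ 37 g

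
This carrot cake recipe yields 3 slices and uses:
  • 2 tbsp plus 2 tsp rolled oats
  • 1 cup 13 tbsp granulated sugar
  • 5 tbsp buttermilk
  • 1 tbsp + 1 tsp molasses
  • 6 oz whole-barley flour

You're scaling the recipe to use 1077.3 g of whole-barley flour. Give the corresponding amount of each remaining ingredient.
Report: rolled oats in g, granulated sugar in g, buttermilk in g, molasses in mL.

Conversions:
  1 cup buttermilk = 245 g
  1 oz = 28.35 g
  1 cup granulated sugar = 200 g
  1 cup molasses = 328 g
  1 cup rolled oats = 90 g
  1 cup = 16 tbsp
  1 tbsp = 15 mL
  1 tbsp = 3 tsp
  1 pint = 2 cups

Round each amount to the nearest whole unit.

The original recipe has 170.1 g of whole-barley flour, so the scaling factor is 1077.3 ÷ 170.1 = 19/3.
rolled oats: (2 tbsp + 2 tsp = 8/3 tbsp) × 19/3 ÷ 16 tbsp/cup × 90 g/cup = 95 g
granulated sugar: (1 cup + 13 tbsp = 1.8125 cup) × 19/3 × 200 g/cup ≈ 2296 g
buttermilk: 5 tbsp × 19/3 ÷ 16 tbsp/cup × 245 g/cup ≈ 485 g
molasses: (1 tbsp + 1 tsp = 4/3 tbsp) × 19/3 × 15 mL/tbsp ≈ 127 mL

rolled oats: 95 g; granulated sugar: 2296 g; buttermilk: 485 g; molasses: 127 mL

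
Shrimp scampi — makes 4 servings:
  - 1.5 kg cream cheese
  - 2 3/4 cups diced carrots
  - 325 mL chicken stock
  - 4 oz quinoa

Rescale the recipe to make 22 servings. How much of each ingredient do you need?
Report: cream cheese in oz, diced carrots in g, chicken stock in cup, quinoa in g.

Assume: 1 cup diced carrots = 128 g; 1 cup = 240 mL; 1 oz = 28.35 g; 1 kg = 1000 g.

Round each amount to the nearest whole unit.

Scaling factor: 22/4 = 11/2 = 5.5.
cream cheese: 1.5 kg × 11/2 × 1000 g/kg ÷ 28.35 g/oz ≈ 291 oz
diced carrots: 2.75 cup × 11/2 × 128 g/cup = 1936 g
chicken stock: 325 mL × 11/2 ÷ 240 mL/cup ≈ 7 cup
quinoa: 4 oz × 11/2 × 28.35 g/oz ≈ 624 g

cream cheese: 291 oz; diced carrots: 1936 g; chicken stock: 7 cup; quinoa: 624 g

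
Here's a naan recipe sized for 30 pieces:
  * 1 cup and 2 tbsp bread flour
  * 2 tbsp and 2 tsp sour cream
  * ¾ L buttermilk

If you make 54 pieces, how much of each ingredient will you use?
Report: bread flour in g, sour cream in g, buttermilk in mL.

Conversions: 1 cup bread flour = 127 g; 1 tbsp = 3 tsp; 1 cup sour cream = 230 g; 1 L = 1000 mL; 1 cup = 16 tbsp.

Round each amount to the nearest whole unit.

Scaling factor: 54/30 = 9/5 = 1.8.
bread flour: (1 cup + 2 tbsp = 1.125 cup) × 9/5 × 127 g/cup ≈ 257 g
sour cream: (2 tbsp + 2 tsp = 8/3 tbsp) × 9/5 ÷ 16 tbsp/cup × 230 g/cup = 69 g
buttermilk: 0.75 L × 9/5 × 1000 mL/L = 1350 mL

bread flour: 257 g; sour cream: 69 g; buttermilk: 1350 mL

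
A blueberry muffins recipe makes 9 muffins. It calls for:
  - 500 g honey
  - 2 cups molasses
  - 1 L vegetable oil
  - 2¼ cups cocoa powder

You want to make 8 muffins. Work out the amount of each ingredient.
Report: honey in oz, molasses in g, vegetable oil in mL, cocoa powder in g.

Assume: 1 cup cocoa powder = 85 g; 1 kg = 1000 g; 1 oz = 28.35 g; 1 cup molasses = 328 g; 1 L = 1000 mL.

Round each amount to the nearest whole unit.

honey: 16 oz; molasses: 583 g; vegetable oil: 889 mL; cocoa powder: 170 g

Scaling factor: 8/9.
honey: 500 g × 8/9 ÷ 28.35 g/oz ≈ 16 oz
molasses: 2 cup × 8/9 × 328 g/cup ≈ 583 g
vegetable oil: 1 L × 8/9 × 1000 mL/L ≈ 889 mL
cocoa powder: 2.25 cup × 8/9 × 85 g/cup = 170 g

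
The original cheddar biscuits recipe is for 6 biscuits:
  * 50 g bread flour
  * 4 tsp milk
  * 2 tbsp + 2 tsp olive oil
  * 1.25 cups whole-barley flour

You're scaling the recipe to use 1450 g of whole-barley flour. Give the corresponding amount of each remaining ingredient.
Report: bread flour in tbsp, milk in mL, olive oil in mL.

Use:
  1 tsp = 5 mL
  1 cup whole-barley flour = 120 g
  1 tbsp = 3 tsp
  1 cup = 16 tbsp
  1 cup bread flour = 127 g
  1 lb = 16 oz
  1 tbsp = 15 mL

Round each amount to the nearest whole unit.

The original recipe has 150 g of whole-barley flour, so the scaling factor is 1450 ÷ 150 = 29/3.
bread flour: 50 g × 29/3 ÷ 127 g/cup × 16 tbsp/cup ≈ 61 tbsp
milk: 4 tsp × 29/3 × 5 mL/tsp ≈ 193 mL
olive oil: (2 tbsp + 2 tsp = 8/3 tbsp) × 29/3 × 15 mL/tbsp ≈ 387 mL

bread flour: 61 tbsp; milk: 193 mL; olive oil: 387 mL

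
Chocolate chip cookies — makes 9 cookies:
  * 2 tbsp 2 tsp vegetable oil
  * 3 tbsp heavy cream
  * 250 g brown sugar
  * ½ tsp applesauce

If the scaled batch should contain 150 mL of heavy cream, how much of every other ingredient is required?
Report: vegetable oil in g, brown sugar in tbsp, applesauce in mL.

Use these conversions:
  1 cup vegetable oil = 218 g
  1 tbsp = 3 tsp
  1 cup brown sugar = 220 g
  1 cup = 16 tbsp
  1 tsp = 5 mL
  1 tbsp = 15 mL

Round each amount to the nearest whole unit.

The original recipe has 45 mL of heavy cream, so the scaling factor is 150 ÷ 45 = 10/3.
vegetable oil: (2 tbsp + 2 tsp = 8/3 tbsp) × 10/3 ÷ 16 tbsp/cup × 218 g/cup ≈ 121 g
brown sugar: 250 g × 10/3 ÷ 220 g/cup × 16 tbsp/cup ≈ 61 tbsp
applesauce: 0.5 tsp × 10/3 × 5 mL/tsp ≈ 8 mL

vegetable oil: 121 g; brown sugar: 61 tbsp; applesauce: 8 mL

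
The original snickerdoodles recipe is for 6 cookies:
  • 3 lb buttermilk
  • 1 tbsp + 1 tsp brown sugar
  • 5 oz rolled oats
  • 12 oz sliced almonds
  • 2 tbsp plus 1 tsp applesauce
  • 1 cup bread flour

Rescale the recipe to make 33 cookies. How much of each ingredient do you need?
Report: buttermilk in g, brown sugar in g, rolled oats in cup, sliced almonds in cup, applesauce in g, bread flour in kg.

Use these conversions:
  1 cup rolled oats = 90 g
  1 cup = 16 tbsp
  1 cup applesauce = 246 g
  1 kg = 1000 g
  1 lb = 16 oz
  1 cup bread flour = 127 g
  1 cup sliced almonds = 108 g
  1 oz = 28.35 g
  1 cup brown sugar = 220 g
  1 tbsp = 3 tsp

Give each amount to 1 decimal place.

buttermilk: 7484.4 g; brown sugar: 100.8 g; rolled oats: 8.7 cup; sliced almonds: 17.3 cup; applesauce: 197.3 g; bread flour: 0.7 kg

Scaling factor: 33/6 = 11/2 = 5.5.
buttermilk: 3 lb × 11/2 × 16 oz/lb × 28.35 g/oz = 7484.4 g
brown sugar: (1 tbsp + 1 tsp = 4/3 tbsp) × 11/2 ÷ 16 tbsp/cup × 220 g/cup ≈ 100.8 g
rolled oats: 5 oz × 11/2 × 28.35 g/oz ÷ 90 g/cup ≈ 8.7 cup
sliced almonds: 12 oz × 11/2 × 28.35 g/oz ÷ 108 g/cup ≈ 17.3 cup
applesauce: (2 tbsp + 1 tsp = 7/3 tbsp) × 11/2 ÷ 16 tbsp/cup × 246 g/cup ≈ 197.3 g
bread flour: 1 cup × 11/2 × 127 g/cup ÷ 1000 g/kg ≈ 0.7 kg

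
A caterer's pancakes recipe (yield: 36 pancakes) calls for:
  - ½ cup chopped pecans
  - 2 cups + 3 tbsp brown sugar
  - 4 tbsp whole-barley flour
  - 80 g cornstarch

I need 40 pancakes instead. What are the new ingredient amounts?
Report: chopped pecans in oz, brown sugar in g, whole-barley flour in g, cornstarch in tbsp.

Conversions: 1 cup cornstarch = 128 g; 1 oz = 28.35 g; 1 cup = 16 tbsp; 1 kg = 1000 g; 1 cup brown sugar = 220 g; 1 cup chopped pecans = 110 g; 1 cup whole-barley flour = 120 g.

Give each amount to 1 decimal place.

Scaling factor: 40/36 = 10/9.
chopped pecans: 0.5 cup × 10/9 × 110 g/cup ÷ 28.35 g/oz ≈ 2.2 oz
brown sugar: (2 cup + 3 tbsp = 2.1875 cup) × 10/9 × 220 g/cup ≈ 534.7 g
whole-barley flour: 4 tbsp × 10/9 ÷ 16 tbsp/cup × 120 g/cup ≈ 33.3 g
cornstarch: 80 g × 10/9 ÷ 128 g/cup × 16 tbsp/cup ≈ 11.1 tbsp

chopped pecans: 2.2 oz; brown sugar: 534.7 g; whole-barley flour: 33.3 g; cornstarch: 11.1 tbsp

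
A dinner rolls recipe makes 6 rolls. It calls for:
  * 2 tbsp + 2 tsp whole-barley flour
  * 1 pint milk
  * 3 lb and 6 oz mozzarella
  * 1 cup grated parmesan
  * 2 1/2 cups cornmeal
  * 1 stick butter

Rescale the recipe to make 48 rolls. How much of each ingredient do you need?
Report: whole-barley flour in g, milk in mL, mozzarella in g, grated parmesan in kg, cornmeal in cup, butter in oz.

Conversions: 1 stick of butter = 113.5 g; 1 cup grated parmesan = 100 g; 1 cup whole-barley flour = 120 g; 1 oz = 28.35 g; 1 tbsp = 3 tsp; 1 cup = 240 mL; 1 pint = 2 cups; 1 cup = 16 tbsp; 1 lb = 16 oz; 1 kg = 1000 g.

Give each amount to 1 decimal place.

whole-barley flour: 160.0 g; milk: 3840.0 mL; mozzarella: 12247.2 g; grated parmesan: 0.8 kg; cornmeal: 20.0 cup; butter: 32.0 oz

Scaling factor: 48/6 = 8.
whole-barley flour: (2 tbsp + 2 tsp = 8/3 tbsp) × 8 ÷ 16 tbsp/cup × 120 g/cup = 160.0 g
milk: 1 pint × 8 × 2 cup/pint × 240 mL/cup = 3840.0 mL
mozzarella: (3 lb + 6 oz = 3.375 lb) × 8 × 16 oz/lb × 28.35 g/oz = 12247.2 g
grated parmesan: 1 cup × 8 × 100 g/cup ÷ 1000 g/kg = 0.8 kg
cornmeal: 2.5 cup × 8 = 20.0 cup
butter: 1 stick × 8 × 113.5 g/stick ÷ 28.35 g/oz ≈ 32.0 oz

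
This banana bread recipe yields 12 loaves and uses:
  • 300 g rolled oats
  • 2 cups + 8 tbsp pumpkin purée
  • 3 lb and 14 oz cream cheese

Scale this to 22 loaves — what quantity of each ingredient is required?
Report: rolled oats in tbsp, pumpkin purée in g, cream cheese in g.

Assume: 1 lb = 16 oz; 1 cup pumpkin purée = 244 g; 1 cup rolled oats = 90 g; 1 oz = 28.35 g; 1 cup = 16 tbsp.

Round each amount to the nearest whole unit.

Scaling factor: 22/12 = 11/6.
rolled oats: 300 g × 11/6 ÷ 90 g/cup × 16 tbsp/cup ≈ 98 tbsp
pumpkin purée: (2 cup + 8 tbsp = 2.5 cup) × 11/6 × 244 g/cup ≈ 1118 g
cream cheese: (3 lb + 14 oz = 3.875 lb) × 11/6 × 16 oz/lb × 28.35 g/oz ≈ 3222 g

rolled oats: 98 tbsp; pumpkin purée: 1118 g; cream cheese: 3222 g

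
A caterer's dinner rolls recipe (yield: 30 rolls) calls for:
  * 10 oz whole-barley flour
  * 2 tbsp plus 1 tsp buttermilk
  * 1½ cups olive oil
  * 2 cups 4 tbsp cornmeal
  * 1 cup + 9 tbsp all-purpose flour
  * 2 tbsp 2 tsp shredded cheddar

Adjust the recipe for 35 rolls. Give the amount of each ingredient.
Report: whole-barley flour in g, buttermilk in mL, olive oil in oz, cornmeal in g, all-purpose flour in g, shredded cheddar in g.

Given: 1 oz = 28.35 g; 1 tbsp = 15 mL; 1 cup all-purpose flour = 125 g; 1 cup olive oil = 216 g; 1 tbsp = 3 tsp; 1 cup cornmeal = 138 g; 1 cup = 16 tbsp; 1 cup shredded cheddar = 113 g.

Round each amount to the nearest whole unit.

whole-barley flour: 331 g; buttermilk: 41 mL; olive oil: 13 oz; cornmeal: 362 g; all-purpose flour: 228 g; shredded cheddar: 22 g

Scaling factor: 35/30 = 7/6.
whole-barley flour: 10 oz × 7/6 × 28.35 g/oz ≈ 331 g
buttermilk: (2 tbsp + 1 tsp = 7/3 tbsp) × 7/6 × 15 mL/tbsp ≈ 41 mL
olive oil: 1.5 cup × 7/6 × 216 g/cup ÷ 28.35 g/oz ≈ 13 oz
cornmeal: (2 cup + 4 tbsp = 2.25 cup) × 7/6 × 138 g/cup ≈ 362 g
all-purpose flour: (1 cup + 9 tbsp = 1.5625 cup) × 7/6 × 125 g/cup ≈ 228 g
shredded cheddar: (2 tbsp + 2 tsp = 8/3 tbsp) × 7/6 ÷ 16 tbsp/cup × 113 g/cup ≈ 22 g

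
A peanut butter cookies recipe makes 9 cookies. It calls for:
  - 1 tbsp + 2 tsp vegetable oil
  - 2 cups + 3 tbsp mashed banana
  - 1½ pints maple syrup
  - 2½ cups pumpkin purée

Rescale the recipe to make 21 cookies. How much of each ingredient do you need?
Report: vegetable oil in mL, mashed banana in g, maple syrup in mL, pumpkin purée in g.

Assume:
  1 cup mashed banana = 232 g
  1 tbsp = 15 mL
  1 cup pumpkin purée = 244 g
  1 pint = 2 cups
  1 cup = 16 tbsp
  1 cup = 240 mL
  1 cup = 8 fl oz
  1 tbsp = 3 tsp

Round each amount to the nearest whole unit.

Scaling factor: 21/9 = 7/3.
vegetable oil: (1 tbsp + 2 tsp = 5/3 tbsp) × 7/3 × 15 mL/tbsp ≈ 58 mL
mashed banana: (2 cup + 3 tbsp = 2.1875 cup) × 7/3 × 232 g/cup ≈ 1184 g
maple syrup: 1.5 pint × 7/3 × 2 cup/pint × 240 mL/cup = 1680 mL
pumpkin purée: 2.5 cup × 7/3 × 244 g/cup ≈ 1423 g

vegetable oil: 58 mL; mashed banana: 1184 g; maple syrup: 1680 mL; pumpkin purée: 1423 g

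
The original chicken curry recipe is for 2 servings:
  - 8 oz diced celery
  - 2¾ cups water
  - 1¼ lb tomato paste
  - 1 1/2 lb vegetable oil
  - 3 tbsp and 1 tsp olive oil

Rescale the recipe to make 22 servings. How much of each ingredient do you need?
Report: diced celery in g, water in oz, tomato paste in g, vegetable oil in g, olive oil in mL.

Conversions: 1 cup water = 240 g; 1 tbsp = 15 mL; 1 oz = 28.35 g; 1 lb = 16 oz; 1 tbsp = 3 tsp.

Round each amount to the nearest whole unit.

diced celery: 2495 g; water: 256 oz; tomato paste: 6237 g; vegetable oil: 7484 g; olive oil: 550 mL

Scaling factor: 22/2 = 11.
diced celery: 8 oz × 11 × 28.35 g/oz ≈ 2495 g
water: 2.75 cup × 11 × 240 g/cup ÷ 28.35 g/oz ≈ 256 oz
tomato paste: 1.25 lb × 11 × 16 oz/lb × 28.35 g/oz = 6237 g
vegetable oil: 1.5 lb × 11 × 16 oz/lb × 28.35 g/oz ≈ 7484 g
olive oil: (3 tbsp + 1 tsp = 10/3 tbsp) × 11 × 15 mL/tbsp = 550 mL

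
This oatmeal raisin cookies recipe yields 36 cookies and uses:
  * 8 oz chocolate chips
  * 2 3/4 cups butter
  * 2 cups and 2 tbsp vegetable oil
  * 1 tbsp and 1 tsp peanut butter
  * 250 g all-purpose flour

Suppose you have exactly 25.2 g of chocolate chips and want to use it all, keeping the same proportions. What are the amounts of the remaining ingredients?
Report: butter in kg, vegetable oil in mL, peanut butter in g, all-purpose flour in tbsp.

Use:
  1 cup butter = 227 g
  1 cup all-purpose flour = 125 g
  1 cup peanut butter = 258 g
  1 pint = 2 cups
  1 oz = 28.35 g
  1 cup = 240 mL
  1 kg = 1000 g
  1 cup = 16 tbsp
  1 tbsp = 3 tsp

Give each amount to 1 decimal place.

butter: 0.1 kg; vegetable oil: 56.7 mL; peanut butter: 2.4 g; all-purpose flour: 3.6 tbsp

The original recipe has 226.8 g of chocolate chips, so the scaling factor is 25.2 ÷ 226.8 = 1/9.
butter: 2.75 cup × 1/9 × 227 g/cup ÷ 1000 g/kg ≈ 0.1 kg
vegetable oil: (2 cup + 2 tbsp = 2.125 cup) × 1/9 × 240 mL/cup ≈ 56.7 mL
peanut butter: (1 tbsp + 1 tsp = 4/3 tbsp) × 1/9 ÷ 16 tbsp/cup × 258 g/cup ≈ 2.4 g
all-purpose flour: 250 g × 1/9 ÷ 125 g/cup × 16 tbsp/cup ≈ 3.6 tbsp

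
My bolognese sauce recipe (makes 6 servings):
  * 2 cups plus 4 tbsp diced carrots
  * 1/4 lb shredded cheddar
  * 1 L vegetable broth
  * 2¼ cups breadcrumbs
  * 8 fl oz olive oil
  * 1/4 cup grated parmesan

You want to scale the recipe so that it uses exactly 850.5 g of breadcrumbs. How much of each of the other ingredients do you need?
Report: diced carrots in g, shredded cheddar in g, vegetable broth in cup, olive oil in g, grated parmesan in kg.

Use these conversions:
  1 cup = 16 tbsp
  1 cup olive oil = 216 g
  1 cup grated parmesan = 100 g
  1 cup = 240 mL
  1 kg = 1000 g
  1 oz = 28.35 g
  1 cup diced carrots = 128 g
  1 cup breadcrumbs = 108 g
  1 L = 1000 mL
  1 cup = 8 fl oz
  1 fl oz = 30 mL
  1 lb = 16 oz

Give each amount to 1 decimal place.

diced carrots: 1008.0 g; shredded cheddar: 396.9 g; vegetable broth: 14.6 cup; olive oil: 756.0 g; grated parmesan: 0.1 kg

The original recipe has 243 g of breadcrumbs, so the scaling factor is 850.5 ÷ 243 = 7/2 = 3.5.
diced carrots: (2 cup + 4 tbsp = 2.25 cup) × 7/2 × 128 g/cup = 1008.0 g
shredded cheddar: 0.25 lb × 7/2 × 16 oz/lb × 28.35 g/oz = 396.9 g
vegetable broth: 1 L × 7/2 × 1000 mL/L ÷ 240 mL/cup ≈ 14.6 cup
olive oil: 8 fl oz × 7/2 ÷ 8 fl oz/cup × 216 g/cup = 756.0 g
grated parmesan: 0.25 cup × 7/2 × 100 g/cup ÷ 1000 g/kg ≈ 0.1 kg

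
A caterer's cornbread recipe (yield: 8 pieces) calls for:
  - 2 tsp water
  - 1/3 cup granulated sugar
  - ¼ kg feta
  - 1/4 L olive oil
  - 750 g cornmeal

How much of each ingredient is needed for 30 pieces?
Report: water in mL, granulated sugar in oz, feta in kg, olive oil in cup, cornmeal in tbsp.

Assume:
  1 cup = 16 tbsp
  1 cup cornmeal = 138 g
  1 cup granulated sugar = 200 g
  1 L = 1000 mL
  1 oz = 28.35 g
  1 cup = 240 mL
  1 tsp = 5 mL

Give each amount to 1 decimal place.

water: 37.5 mL; granulated sugar: 8.8 oz; feta: 0.9 kg; olive oil: 3.9 cup; cornmeal: 326.1 tbsp

Scaling factor: 30/8 = 15/4 = 3.75.
water: 2 tsp × 15/4 × 5 mL/tsp = 37.5 mL
granulated sugar: 1/3 cup × 15/4 × 200 g/cup ÷ 28.35 g/oz ≈ 8.8 oz
feta: 0.25 kg × 15/4 ≈ 0.9 kg
olive oil: 0.25 L × 15/4 × 1000 mL/L ÷ 240 mL/cup ≈ 3.9 cup
cornmeal: 750 g × 15/4 ÷ 138 g/cup × 16 tbsp/cup ≈ 326.1 tbsp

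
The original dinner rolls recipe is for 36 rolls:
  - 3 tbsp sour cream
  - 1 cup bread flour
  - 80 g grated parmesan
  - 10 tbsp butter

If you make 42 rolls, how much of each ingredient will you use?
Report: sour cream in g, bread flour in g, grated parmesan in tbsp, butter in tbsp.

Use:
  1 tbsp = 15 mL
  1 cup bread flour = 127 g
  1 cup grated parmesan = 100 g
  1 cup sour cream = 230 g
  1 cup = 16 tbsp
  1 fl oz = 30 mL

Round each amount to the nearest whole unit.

sour cream: 50 g; bread flour: 148 g; grated parmesan: 15 tbsp; butter: 12 tbsp

Scaling factor: 42/36 = 7/6.
sour cream: 3 tbsp × 7/6 ÷ 16 tbsp/cup × 230 g/cup ≈ 50 g
bread flour: 1 cup × 7/6 × 127 g/cup ≈ 148 g
grated parmesan: 80 g × 7/6 ÷ 100 g/cup × 16 tbsp/cup ≈ 15 tbsp
butter: 10 tbsp × 7/6 ≈ 12 tbsp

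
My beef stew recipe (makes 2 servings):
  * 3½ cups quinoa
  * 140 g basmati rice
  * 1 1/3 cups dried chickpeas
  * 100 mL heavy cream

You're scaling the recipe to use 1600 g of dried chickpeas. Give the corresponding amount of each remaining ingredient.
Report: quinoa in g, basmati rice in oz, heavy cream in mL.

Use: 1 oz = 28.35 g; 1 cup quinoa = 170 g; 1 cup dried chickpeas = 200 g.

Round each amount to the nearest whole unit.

quinoa: 3570 g; basmati rice: 30 oz; heavy cream: 600 mL

The original recipe has 800/3 g of dried chickpeas, so the scaling factor is 1600 ÷ 800/3 = 6.
quinoa: 3.5 cup × 6 × 170 g/cup = 3570 g
basmati rice: 140 g × 6 ÷ 28.35 g/oz ≈ 30 oz
heavy cream: 100 mL × 6 = 600 mL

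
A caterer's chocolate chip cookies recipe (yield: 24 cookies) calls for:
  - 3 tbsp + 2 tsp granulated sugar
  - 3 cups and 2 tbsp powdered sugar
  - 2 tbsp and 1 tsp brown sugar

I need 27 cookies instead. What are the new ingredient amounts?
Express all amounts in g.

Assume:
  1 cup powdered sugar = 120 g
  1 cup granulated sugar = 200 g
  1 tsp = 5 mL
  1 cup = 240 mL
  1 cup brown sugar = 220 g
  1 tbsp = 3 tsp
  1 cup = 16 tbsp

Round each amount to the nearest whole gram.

Scaling factor: 27/24 = 9/8 = 1.125.
granulated sugar: (3 tbsp + 2 tsp = 11/3 tbsp) × 9/8 ÷ 16 tbsp/cup × 200 g/cup ≈ 52 g
powdered sugar: (3 cup + 2 tbsp = 3.125 cup) × 9/8 × 120 g/cup ≈ 422 g
brown sugar: (2 tbsp + 1 tsp = 7/3 tbsp) × 9/8 ÷ 16 tbsp/cup × 220 g/cup ≈ 36 g

granulated sugar: 52 g; powdered sugar: 422 g; brown sugar: 36 g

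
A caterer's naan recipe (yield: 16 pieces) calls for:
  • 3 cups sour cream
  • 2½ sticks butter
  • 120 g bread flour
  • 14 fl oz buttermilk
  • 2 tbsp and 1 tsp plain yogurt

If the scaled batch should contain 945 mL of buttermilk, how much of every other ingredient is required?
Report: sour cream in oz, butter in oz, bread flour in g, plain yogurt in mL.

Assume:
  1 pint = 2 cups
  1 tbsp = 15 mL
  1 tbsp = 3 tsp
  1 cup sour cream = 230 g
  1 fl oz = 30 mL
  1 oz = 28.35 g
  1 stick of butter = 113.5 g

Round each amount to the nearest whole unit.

The original recipe has 420 mL of buttermilk, so the scaling factor is 945 ÷ 420 = 9/4 = 2.25.
sour cream: 3 cup × 9/4 × 230 g/cup ÷ 28.35 g/oz ≈ 55 oz
butter: 2.5 stick × 9/4 × 113.5 g/stick ÷ 28.35 g/oz ≈ 23 oz
bread flour: 120 g × 9/4 = 270 g
plain yogurt: (2 tbsp + 1 tsp = 7/3 tbsp) × 9/4 × 15 mL/tbsp ≈ 79 mL

sour cream: 55 oz; butter: 23 oz; bread flour: 270 g; plain yogurt: 79 mL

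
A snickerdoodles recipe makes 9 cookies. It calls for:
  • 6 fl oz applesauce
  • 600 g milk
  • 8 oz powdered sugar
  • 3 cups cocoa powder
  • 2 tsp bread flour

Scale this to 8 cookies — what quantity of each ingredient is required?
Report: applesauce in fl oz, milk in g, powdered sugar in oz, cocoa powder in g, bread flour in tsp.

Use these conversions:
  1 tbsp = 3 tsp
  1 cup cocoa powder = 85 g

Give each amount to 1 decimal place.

Scaling factor: 8/9.
applesauce: 6 fl oz × 8/9 ≈ 5.3 fl oz
milk: 600 g × 8/9 ≈ 533.3 g
powdered sugar: 8 oz × 8/9 ≈ 7.1 oz
cocoa powder: 3 cup × 8/9 × 85 g/cup ≈ 226.7 g
bread flour: 2 tsp × 8/9 ≈ 1.8 tsp

applesauce: 5.3 fl oz; milk: 533.3 g; powdered sugar: 7.1 oz; cocoa powder: 226.7 g; bread flour: 1.8 tsp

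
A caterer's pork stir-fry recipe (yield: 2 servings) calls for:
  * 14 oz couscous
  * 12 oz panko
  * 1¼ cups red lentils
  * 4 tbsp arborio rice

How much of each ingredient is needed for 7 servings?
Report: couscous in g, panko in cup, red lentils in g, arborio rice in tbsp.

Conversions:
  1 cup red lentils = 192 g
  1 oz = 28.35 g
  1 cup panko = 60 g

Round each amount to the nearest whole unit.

Scaling factor: 7/2 = 3.5.
couscous: 14 oz × 7/2 × 28.35 g/oz ≈ 1389 g
panko: 12 oz × 7/2 × 28.35 g/oz ÷ 60 g/cup ≈ 20 cup
red lentils: 1.25 cup × 7/2 × 192 g/cup = 840 g
arborio rice: 4 tbsp × 7/2 = 14 tbsp

couscous: 1389 g; panko: 20 cup; red lentils: 840 g; arborio rice: 14 tbsp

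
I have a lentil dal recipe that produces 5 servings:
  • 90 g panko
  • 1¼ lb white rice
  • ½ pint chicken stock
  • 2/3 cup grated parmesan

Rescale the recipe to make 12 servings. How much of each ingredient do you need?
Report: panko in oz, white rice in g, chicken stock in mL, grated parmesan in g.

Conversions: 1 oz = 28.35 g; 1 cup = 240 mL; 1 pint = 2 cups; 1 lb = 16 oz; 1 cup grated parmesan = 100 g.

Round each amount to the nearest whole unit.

panko: 8 oz; white rice: 1361 g; chicken stock: 576 mL; grated parmesan: 160 g

Scaling factor: 12/5 = 2.4.
panko: 90 g × 12/5 ÷ 28.35 g/oz ≈ 8 oz
white rice: 1.25 lb × 12/5 × 16 oz/lb × 28.35 g/oz ≈ 1361 g
chicken stock: 0.5 pint × 12/5 × 2 cup/pint × 240 mL/cup = 576 mL
grated parmesan: 2/3 cup × 12/5 × 100 g/cup = 160 g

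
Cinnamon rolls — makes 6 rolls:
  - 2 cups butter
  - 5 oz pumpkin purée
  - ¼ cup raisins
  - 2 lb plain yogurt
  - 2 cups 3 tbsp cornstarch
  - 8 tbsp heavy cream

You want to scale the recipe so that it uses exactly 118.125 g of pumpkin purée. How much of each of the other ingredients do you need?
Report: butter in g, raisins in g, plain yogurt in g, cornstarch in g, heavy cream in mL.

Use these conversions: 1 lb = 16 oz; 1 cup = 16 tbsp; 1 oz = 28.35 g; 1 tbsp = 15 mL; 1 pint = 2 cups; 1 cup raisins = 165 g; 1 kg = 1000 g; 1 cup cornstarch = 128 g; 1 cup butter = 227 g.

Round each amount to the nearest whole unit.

The original recipe has 141.75 g of pumpkin purée, so the scaling factor is 118.125 ÷ 141.75 = 5/6.
butter: 2 cup × 5/6 × 227 g/cup ≈ 378 g
raisins: 0.25 cup × 5/6 × 165 g/cup ≈ 34 g
plain yogurt: 2 lb × 5/6 × 16 oz/lb × 28.35 g/oz = 756 g
cornstarch: (2 cup + 3 tbsp = 2.1875 cup) × 5/6 × 128 g/cup ≈ 233 g
heavy cream: 8 tbsp × 5/6 × 15 mL/tbsp = 100 mL

butter: 378 g; raisins: 34 g; plain yogurt: 756 g; cornstarch: 233 g; heavy cream: 100 mL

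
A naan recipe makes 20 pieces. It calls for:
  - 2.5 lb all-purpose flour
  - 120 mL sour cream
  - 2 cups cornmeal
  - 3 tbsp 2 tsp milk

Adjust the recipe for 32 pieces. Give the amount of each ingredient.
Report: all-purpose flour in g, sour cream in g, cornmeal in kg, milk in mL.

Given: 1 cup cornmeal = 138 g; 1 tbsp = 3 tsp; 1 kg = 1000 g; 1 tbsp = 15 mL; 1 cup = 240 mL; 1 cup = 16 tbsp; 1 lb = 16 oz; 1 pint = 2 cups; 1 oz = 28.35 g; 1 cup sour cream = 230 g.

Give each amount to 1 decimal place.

all-purpose flour: 1814.4 g; sour cream: 184.0 g; cornmeal: 0.4 kg; milk: 88.0 mL

Scaling factor: 32/20 = 8/5 = 1.6.
all-purpose flour: 2.5 lb × 8/5 × 16 oz/lb × 28.35 g/oz = 1814.4 g
sour cream: 120 mL × 8/5 ÷ 240 mL/cup × 230 g/cup = 184.0 g
cornmeal: 2 cup × 8/5 × 138 g/cup ÷ 1000 g/kg ≈ 0.4 kg
milk: (3 tbsp + 2 tsp = 11/3 tbsp) × 8/5 × 15 mL/tbsp = 88.0 mL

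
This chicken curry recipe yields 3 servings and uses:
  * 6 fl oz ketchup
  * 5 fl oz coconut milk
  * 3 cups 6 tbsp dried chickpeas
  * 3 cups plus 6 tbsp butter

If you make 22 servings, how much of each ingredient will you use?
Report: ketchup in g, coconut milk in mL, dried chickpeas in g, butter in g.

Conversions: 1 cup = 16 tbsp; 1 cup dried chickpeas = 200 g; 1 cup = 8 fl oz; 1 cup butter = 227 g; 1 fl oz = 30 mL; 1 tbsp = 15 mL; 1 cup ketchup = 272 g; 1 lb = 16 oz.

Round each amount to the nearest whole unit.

ketchup: 1496 g; coconut milk: 1100 mL; dried chickpeas: 4950 g; butter: 5618 g

Scaling factor: 22/3.
ketchup: 6 fl oz × 22/3 ÷ 8 fl oz/cup × 272 g/cup = 1496 g
coconut milk: 5 fl oz × 22/3 × 30 mL/fl oz = 1100 mL
dried chickpeas: (3 cup + 6 tbsp = 3.375 cup) × 22/3 × 200 g/cup = 4950 g
butter: (3 cup + 6 tbsp = 3.375 cup) × 22/3 × 227 g/cup ≈ 5618 g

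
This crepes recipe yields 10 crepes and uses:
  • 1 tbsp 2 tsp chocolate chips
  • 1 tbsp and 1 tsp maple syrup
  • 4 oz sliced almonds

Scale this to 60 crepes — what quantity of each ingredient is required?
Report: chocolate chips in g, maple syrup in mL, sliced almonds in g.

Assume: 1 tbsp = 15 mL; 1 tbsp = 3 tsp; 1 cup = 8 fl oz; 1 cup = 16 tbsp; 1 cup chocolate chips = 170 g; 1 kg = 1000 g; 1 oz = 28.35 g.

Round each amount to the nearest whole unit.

chocolate chips: 106 g; maple syrup: 120 mL; sliced almonds: 680 g

Scaling factor: 60/10 = 6.
chocolate chips: (1 tbsp + 2 tsp = 5/3 tbsp) × 6 ÷ 16 tbsp/cup × 170 g/cup ≈ 106 g
maple syrup: (1 tbsp + 1 tsp = 4/3 tbsp) × 6 × 15 mL/tbsp = 120 mL
sliced almonds: 4 oz × 6 × 28.35 g/oz ≈ 680 g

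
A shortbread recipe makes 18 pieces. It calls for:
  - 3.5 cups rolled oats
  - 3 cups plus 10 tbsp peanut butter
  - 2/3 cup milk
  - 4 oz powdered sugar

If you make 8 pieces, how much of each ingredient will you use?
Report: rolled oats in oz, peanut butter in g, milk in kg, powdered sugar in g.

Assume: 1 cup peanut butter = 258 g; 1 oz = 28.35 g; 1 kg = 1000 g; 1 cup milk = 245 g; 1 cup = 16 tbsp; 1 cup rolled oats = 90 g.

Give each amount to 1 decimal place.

rolled oats: 4.9 oz; peanut butter: 415.7 g; milk: 0.1 kg; powdered sugar: 50.4 g

Scaling factor: 8/18 = 4/9.
rolled oats: 3.5 cup × 4/9 × 90 g/cup ÷ 28.35 g/oz ≈ 4.9 oz
peanut butter: (3 cup + 10 tbsp = 3.625 cup) × 4/9 × 258 g/cup ≈ 415.7 g
milk: 2/3 cup × 4/9 × 245 g/cup ÷ 1000 g/kg ≈ 0.1 kg
powdered sugar: 4 oz × 4/9 × 28.35 g/oz = 50.4 g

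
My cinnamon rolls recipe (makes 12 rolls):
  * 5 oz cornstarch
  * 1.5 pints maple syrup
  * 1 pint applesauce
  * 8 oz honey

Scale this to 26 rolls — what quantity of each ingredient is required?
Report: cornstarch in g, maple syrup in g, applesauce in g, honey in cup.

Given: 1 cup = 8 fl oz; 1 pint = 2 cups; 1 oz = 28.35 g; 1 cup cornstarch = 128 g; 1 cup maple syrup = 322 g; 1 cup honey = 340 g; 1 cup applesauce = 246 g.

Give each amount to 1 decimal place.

cornstarch: 307.1 g; maple syrup: 2093.0 g; applesauce: 1066.0 g; honey: 1.4 cup

Scaling factor: 26/12 = 13/6.
cornstarch: 5 oz × 13/6 × 28.35 g/oz ≈ 307.1 g
maple syrup: 1.5 pint × 13/6 × 2 cup/pint × 322 g/cup = 2093.0 g
applesauce: 1 pint × 13/6 × 2 cup/pint × 246 g/cup = 1066.0 g
honey: 8 oz × 13/6 × 28.35 g/oz ÷ 340 g/cup ≈ 1.4 cup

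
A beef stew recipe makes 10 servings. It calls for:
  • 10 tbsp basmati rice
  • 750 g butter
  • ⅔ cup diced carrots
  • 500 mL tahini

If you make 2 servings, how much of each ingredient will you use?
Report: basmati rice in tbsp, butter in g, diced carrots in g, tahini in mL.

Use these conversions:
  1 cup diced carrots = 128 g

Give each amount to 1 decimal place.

Scaling factor: 2/10 = 1/5 = 0.2.
basmati rice: 10 tbsp × 1/5 = 2.0 tbsp
butter: 750 g × 1/5 = 150.0 g
diced carrots: 2/3 cup × 1/5 × 128 g/cup ≈ 17.1 g
tahini: 500 mL × 1/5 = 100.0 mL

basmati rice: 2.0 tbsp; butter: 150.0 g; diced carrots: 17.1 g; tahini: 100.0 mL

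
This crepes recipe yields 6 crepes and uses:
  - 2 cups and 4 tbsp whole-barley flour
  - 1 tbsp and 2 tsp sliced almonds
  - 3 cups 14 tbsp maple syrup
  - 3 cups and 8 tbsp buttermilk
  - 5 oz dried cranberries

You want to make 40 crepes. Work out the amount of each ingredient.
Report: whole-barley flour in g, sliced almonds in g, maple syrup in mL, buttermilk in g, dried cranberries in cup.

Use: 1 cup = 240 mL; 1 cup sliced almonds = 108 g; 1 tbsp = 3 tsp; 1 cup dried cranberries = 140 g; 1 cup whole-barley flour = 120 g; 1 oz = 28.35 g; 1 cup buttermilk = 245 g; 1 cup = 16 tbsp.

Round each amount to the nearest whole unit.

Scaling factor: 40/6 = 20/3.
whole-barley flour: (2 cup + 4 tbsp = 2.25 cup) × 20/3 × 120 g/cup = 1800 g
sliced almonds: (1 tbsp + 2 tsp = 5/3 tbsp) × 20/3 ÷ 16 tbsp/cup × 108 g/cup = 75 g
maple syrup: (3 cup + 14 tbsp = 3.875 cup) × 20/3 × 240 mL/cup = 6200 mL
buttermilk: (3 cup + 8 tbsp = 3.5 cup) × 20/3 × 245 g/cup ≈ 5717 g
dried cranberries: 5 oz × 20/3 × 28.35 g/oz ÷ 140 g/cup ≈ 7 cup

whole-barley flour: 1800 g; sliced almonds: 75 g; maple syrup: 6200 mL; buttermilk: 5717 g; dried cranberries: 7 cup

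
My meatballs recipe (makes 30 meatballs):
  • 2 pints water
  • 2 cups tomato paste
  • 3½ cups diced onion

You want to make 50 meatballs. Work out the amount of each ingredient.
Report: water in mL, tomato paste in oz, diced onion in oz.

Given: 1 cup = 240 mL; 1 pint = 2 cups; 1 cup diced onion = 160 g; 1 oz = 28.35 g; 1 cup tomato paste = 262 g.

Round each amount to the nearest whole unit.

water: 1600 mL; tomato paste: 31 oz; diced onion: 33 oz

Scaling factor: 50/30 = 5/3.
water: 2 pint × 5/3 × 2 cup/pint × 240 mL/cup = 1600 mL
tomato paste: 2 cup × 5/3 × 262 g/cup ÷ 28.35 g/oz ≈ 31 oz
diced onion: 3.5 cup × 5/3 × 160 g/cup ÷ 28.35 g/oz ≈ 33 oz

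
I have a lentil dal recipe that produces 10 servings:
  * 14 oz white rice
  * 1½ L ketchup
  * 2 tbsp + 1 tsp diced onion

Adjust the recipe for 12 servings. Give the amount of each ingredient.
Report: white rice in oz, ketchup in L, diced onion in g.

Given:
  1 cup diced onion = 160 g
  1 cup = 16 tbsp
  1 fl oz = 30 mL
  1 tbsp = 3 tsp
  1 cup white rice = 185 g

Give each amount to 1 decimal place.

white rice: 16.8 oz; ketchup: 1.8 L; diced onion: 28.0 g

Scaling factor: 12/10 = 6/5 = 1.2.
white rice: 14 oz × 6/5 = 16.8 oz
ketchup: 1.5 L × 6/5 = 1.8 L
diced onion: (2 tbsp + 1 tsp = 7/3 tbsp) × 6/5 ÷ 16 tbsp/cup × 160 g/cup = 28.0 g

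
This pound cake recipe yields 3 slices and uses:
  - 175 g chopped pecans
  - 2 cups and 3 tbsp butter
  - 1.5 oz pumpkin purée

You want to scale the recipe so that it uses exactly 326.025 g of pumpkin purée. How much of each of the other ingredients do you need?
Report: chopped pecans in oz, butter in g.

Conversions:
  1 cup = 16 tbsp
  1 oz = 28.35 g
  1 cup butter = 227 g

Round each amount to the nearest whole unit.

chopped pecans: 47 oz; butter: 3807 g

The original recipe has 42.525 g of pumpkin purée, so the scaling factor is 326.025 ÷ 42.525 = 23/3.
chopped pecans: 175 g × 23/3 ÷ 28.35 g/oz ≈ 47 oz
butter: (2 cup + 3 tbsp = 2.1875 cup) × 23/3 × 227 g/cup ≈ 3807 g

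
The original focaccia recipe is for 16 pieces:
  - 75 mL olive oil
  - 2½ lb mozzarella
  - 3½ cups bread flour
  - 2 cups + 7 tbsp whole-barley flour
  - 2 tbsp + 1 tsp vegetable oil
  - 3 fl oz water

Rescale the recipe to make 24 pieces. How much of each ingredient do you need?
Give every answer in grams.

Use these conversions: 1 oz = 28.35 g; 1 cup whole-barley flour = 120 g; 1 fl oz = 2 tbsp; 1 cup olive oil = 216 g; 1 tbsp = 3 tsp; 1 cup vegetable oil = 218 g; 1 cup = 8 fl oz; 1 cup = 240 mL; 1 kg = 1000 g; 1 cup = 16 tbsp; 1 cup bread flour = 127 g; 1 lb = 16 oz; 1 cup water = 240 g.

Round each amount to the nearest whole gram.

olive oil: 101 g; mozzarella: 1701 g; bread flour: 667 g; whole-barley flour: 439 g; vegetable oil: 48 g; water: 135 g

Scaling factor: 24/16 = 3/2 = 1.5.
olive oil: 75 mL × 3/2 ÷ 240 mL/cup × 216 g/cup ≈ 101 g
mozzarella: 2.5 lb × 3/2 × 16 oz/lb × 28.35 g/oz = 1701 g
bread flour: 3.5 cup × 3/2 × 127 g/cup ≈ 667 g
whole-barley flour: (2 cup + 7 tbsp = 2.4375 cup) × 3/2 × 120 g/cup ≈ 439 g
vegetable oil: (2 tbsp + 1 tsp = 7/3 tbsp) × 3/2 ÷ 16 tbsp/cup × 218 g/cup ≈ 48 g
water: 3 fl oz × 3/2 ÷ 8 fl oz/cup × 240 g/cup = 135 g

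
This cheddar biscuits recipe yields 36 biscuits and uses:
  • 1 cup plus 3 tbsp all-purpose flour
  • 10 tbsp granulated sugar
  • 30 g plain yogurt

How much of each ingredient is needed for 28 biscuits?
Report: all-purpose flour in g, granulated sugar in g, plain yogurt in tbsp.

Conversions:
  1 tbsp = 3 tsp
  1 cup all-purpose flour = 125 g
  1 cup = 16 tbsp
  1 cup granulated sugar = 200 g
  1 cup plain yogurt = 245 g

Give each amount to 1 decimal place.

all-purpose flour: 115.5 g; granulated sugar: 97.2 g; plain yogurt: 1.5 tbsp

Scaling factor: 28/36 = 7/9.
all-purpose flour: (1 cup + 3 tbsp = 1.1875 cup) × 7/9 × 125 g/cup ≈ 115.5 g
granulated sugar: 10 tbsp × 7/9 ÷ 16 tbsp/cup × 200 g/cup ≈ 97.2 g
plain yogurt: 30 g × 7/9 ÷ 245 g/cup × 16 tbsp/cup ≈ 1.5 tbsp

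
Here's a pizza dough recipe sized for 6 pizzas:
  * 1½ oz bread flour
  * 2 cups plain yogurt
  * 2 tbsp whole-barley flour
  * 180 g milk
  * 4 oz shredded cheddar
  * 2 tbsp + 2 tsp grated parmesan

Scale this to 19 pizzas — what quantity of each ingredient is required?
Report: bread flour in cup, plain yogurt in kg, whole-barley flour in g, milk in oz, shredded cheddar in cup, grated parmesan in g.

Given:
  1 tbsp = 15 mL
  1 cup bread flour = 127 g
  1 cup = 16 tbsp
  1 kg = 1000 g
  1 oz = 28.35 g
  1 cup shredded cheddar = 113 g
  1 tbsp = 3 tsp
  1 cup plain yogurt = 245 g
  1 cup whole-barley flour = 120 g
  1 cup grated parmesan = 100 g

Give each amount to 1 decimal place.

Scaling factor: 19/6.
bread flour: 1.5 oz × 19/6 × 28.35 g/oz ÷ 127 g/cup ≈ 1.1 cup
plain yogurt: 2 cup × 19/6 × 245 g/cup ÷ 1000 g/kg ≈ 1.6 kg
whole-barley flour: 2 tbsp × 19/6 ÷ 16 tbsp/cup × 120 g/cup = 47.5 g
milk: 180 g × 19/6 ÷ 28.35 g/oz ≈ 20.1 oz
shredded cheddar: 4 oz × 19/6 × 28.35 g/oz ÷ 113 g/cup ≈ 3.2 cup
grated parmesan: (2 tbsp + 2 tsp = 8/3 tbsp) × 19/6 ÷ 16 tbsp/cup × 100 g/cup ≈ 52.8 g

bread flour: 1.1 cup; plain yogurt: 1.6 kg; whole-barley flour: 47.5 g; milk: 20.1 oz; shredded cheddar: 3.2 cup; grated parmesan: 52.8 g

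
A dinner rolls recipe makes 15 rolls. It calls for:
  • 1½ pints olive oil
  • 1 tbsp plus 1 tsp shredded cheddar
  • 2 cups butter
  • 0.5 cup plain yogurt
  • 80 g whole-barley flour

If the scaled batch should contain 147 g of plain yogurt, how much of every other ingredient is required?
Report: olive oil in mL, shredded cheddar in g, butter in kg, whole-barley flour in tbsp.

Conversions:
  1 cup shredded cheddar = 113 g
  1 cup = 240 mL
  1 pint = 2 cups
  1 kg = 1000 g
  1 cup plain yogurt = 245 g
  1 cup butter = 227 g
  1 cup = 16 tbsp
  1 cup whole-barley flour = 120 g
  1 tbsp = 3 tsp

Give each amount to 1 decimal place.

olive oil: 864.0 mL; shredded cheddar: 11.3 g; butter: 0.5 kg; whole-barley flour: 12.8 tbsp

The original recipe has 122.5 g of plain yogurt, so the scaling factor is 147 ÷ 122.5 = 6/5 = 1.2.
olive oil: 1.5 pint × 6/5 × 2 cup/pint × 240 mL/cup = 864.0 mL
shredded cheddar: (1 tbsp + 1 tsp = 4/3 tbsp) × 6/5 ÷ 16 tbsp/cup × 113 g/cup = 11.3 g
butter: 2 cup × 6/5 × 227 g/cup ÷ 1000 g/kg ≈ 0.5 kg
whole-barley flour: 80 g × 6/5 ÷ 120 g/cup × 16 tbsp/cup = 12.8 tbsp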